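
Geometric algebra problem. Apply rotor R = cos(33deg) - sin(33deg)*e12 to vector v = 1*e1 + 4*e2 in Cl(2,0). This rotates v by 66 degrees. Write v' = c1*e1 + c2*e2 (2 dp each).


Rotor R = cos(33deg) - sin(33deg)*e12
Rotation angle theta = 2 * 33 = 66 degrees
v' = R*v*~R rotates v by theta.
cos(66deg) = 0.4067, sin(66deg) = 0.9135
v'_1 = 1*cos(66deg) - 4*sin(66deg)
= 1*0.4067 - 4*0.9135
= -3.25
v'_2 = 1*sin(66deg) + 4*cos(66deg)
= 1*0.9135 + 4*0.4067
= 2.54
v' = -3.25*e1 + 2.54*e2


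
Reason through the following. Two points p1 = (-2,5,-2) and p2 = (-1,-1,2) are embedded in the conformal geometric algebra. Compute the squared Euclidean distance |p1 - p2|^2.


p1 - p2 = (-1, 6, -4)
|p1 - p2|^2 = (-1)^2 + 6^2 + (-4)^2
= 1 + 36 + 16
= 53


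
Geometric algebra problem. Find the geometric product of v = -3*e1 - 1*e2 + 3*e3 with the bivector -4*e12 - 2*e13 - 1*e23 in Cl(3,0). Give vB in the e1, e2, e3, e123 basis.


vB has grade-1 (vector) and grade-3 (trivector) parts: vB = (v _| B) + (v ^ B).
Vector part <vB>_1:
  e1: -v2*b12 - v3*b13 = -(-1)*(-4) - (3)*(-2) = 2
  e2: v1*b12 - v3*b23 = (-3)*(-4) - (3)*(-1) = 15
  e3: v1*b13 + v2*b23 = (-3)*(-2) + (-1)*(-1) = 7
Trivector part <vB>_3:
  e123: v1*b23 - v2*b13 + v3*b12 = (-3)*(-1) - (-1)*(-2) + (3)*(-4) = -11
vB = 2*e1 + 15*e2 + 7*e3 - 11*e123


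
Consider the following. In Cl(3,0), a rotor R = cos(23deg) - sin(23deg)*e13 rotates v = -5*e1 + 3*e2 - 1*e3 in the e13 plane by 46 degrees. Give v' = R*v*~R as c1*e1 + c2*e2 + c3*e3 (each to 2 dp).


Rotor R = cos(23deg) - sin(23deg)*e13
Rotation angle theta = 2 * 23 = 46 degrees in the e13 plane (e1 -> e3).
The component perpendicular to the plane (e2) is invariant: v'_2 = v2 = 3.00
cos(46deg) = 0.6947, sin(46deg) = 0.7193
v'_1 = v1*cos(theta) - v3*sin(theta) = -5*0.6947 - (-1)*0.7193 = -2.75
v'_3 = v1*sin(theta) + v3*cos(theta) = -5*0.7193 + (-1)*0.6947 = -4.29
v' = -2.75*e1 + 3.00*e2 - 4.29*e3


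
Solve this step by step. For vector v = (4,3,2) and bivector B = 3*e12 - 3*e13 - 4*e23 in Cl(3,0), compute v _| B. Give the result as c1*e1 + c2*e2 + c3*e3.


Left contraction v _| B = <vB>_1 (grade-1 part of the geometric product vB).
Using e1_|e12 = e2, e2_|e12 = -e1, e1_|e13 = e3, e3_|e13 = -e1, e2_|e23 = e3, e3_|e23 = -e2:
e1 coeff: -v2*b12 - v3*b13 = -(3)*(3) - (2)*(-3) = -3
e2 coeff: v1*b12 - v3*b23 = (4)*(3) - (2)*(-4) = 20
e3 coeff: v1*b13 + v2*b23 = (4)*(-3) + (3)*(-4) = -24
v _| B = -3*e1 + 20*e2 - 24*e3


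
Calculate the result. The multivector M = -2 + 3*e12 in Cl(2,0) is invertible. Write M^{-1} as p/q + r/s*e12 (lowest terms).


M = -2 + 3*e12, where e12^2 = -1.
Since M commutes with its reverse ~M = a - b*e12, M * ~M = a^2 - b^2*e12^2 = a^2 + b^2.
So M^{-1} = ~M / (a^2 + b^2) = (a - b*e12)/(a^2 + b^2).
a^2 + b^2 = 4 + 9 = 13
Scalar part = -2/13 = -2/13
Bivector coeff = -3/13 = -3/13
M^{-1} = -2/13 - 3/13*e12


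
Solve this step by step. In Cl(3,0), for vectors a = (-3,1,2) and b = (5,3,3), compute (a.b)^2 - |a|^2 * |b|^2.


a . b = (-3)*5 + 1*3 + 2*3
= -15 + 3 + 6 = -6
|a|^2 = (-3)^2 + 1^2 + 2^2 = 14
|b|^2 = 5^2 + 3^2 + 3^2 = 43
(a.b)^2 = (-6)^2 = 36
|a|^2 * |b|^2 = 14 * 43 = 602
Result = 36 - 602 = -566


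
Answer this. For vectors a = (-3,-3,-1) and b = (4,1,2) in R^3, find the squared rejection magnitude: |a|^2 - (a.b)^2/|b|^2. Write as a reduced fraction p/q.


|a|^2 = (-3)^2 + (-3)^2 + (-1)^2 = 19
|b|^2 = 4^2 + 1^2 + 2^2 = 21
a . b = (-3)*4 + (-3)*1 + (-1)*2 = -17
(a.b)^2 = (-17)^2 = 289
|rej|^2 = 19 - 289/21
= (399 - 289)/21
= 110/21
In lowest terms: 110/21


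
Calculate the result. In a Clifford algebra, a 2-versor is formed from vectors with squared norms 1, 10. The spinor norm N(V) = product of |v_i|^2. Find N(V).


Spinor norm N(V) = |v1|^2 * |v2|^2 * ... * |v2|^2
= 1 * 10
Running product: 1, 10
N(V) = 10


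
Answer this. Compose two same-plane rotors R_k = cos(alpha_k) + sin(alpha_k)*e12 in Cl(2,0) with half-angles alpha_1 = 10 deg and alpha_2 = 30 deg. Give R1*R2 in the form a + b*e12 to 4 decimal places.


Same-plane rotors commute and their half-angles add:
R1*R2 = cos(a1 + a2) + sin(a1 + a2)*e12.
a1 + a2 = 10 + 30 = 40 deg
cos(40 deg) = 0.7660
sin(40 deg) = 0.6428
R1*R2 = 0.7660 + 0.6428*e12


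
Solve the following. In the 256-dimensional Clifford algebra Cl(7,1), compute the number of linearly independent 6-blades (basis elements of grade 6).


Number of grade-k basis blades in Cl(p,q) with n = p + q is C(n, k).
n = 7 + 1 = 8
C(8, 6) = 8! / (6! * 2!)
= 40320 / (720 * 2)
= 28


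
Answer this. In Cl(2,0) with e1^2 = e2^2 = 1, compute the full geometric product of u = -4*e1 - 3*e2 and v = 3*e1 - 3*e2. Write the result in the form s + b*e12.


Expand: (-4*e1 - 3*e2)(3*e1 - 3*e2)
= (-4)*3*e1e1 + (-4)*(-3)*e1e2 + (-3)*3*e2e1 + (-3)*(-3)*e2e2
Using e1^2 = e2^2 = 1, e2e1 = -e1e2:
Scalar part s = (-4)*3 + (-3)*(-3) = -12 + 9 = -3
Bivector part b = (-4)*(-3) - (-3)*3 = 12 - (-9) = 21
uv = -3 + 21*e12


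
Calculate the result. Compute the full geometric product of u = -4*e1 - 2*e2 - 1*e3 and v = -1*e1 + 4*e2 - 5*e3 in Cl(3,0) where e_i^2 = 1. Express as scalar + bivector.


In Cl(3,0): e_i^2 = 1, e_ie_j = -e_je_i for i != j.
Scalar part = u . v = (-4)*(-1) + (-2)*4 + (-1)*(-5)
= 4 + (-8) + 5 = 1
e12 coeff = (-4)*4 - (-2)*(-1) = -16 - 2 = -18
e13 coeff = (-4)*(-5) - (-1)*(-1) = 20 - 1 = 19
e23 coeff = (-2)*(-5) - (-1)*4 = 10 - (-4) = 14
uv = 1 - 18*e12 + 19*e13 + 14*e23


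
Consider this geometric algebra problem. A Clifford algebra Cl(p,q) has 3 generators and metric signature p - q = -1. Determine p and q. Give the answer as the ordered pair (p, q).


We need p + q = 3 and p - q = -1.
Adding: 2p = 3 + (-1) = 2, so p = 1.
Then q = 3 - 1 = 2.
(p, q) = (1, 2)


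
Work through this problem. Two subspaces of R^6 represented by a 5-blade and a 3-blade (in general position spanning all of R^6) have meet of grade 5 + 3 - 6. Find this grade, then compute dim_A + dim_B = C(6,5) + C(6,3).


Meet grade = grade(A) + grade(B) - n
= 5 + 3 - 6 = 2
C(6,5) = 6
C(6,3) = 20
dim_A + dim_B = 6 + 20 = 26


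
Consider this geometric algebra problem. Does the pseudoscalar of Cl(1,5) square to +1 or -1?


The pseudoscalar I = e1...e_n (product of all n generators) of Cl(p,q) satisfies I^2 = (-1)^(q + n(n-1)/2).
p = 1, q = 5, n = p + q = 6
n(n-1)/2 = 6 * 5 / 2 = 15
Exponent = q + n(n-1)/2 = 5 + 15 = 20
I^2 = (-1)^20 = +1


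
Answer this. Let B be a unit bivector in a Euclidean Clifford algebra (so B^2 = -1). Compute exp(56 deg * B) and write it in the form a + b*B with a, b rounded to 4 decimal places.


For a unit bivector B with B^2 = -1, the exponential series gives
e^(theta*B) = cos(theta) + sin(theta)*B (the GA analogue of Euler's formula).
theta = 56 degrees = 0.977384 rad
cos(56 deg) = 0.5592
sin(56 deg) = 0.8290
exp(theta*B) = 0.5592 + 0.8290*B


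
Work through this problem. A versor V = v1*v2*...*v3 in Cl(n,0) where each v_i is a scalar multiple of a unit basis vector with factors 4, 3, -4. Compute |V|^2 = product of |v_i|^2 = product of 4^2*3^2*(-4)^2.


Each vector v_i has |v_i|^2 = s_i^2
Squared scales: 4^2 = 16, 3^2 = 9, (-4)^2 = 16
|V|^2 = 16 * 9 * 16
= 2304


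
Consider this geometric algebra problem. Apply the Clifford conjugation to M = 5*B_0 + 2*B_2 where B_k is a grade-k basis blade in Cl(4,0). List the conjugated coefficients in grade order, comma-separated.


Clifford conjugate sign for grade k: (-1)^(k(k+1)/2)
Grade 0: (-1)^(0*1/2) = (-1)^0 = 1, coeff 5 -> 5
Grade 2: (-1)^(2*3/2) = (-1)^3 = -1, coeff 2 -> -2
Conjugated coefficients: 5, -2


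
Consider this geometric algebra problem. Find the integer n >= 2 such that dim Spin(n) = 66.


dim Spin(n) = dim so(n) = n(n-1)/2.
Solve n(n-1)/2 = 66, i.e. n^2 - n - 132 = 0.
Discriminant = 1 + 8*66 = 529
n = (1 + sqrt(529))/2 = (1 + 23)/2 = 12


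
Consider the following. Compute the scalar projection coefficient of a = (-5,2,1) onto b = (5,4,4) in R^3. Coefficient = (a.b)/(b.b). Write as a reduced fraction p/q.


Projection coefficient = (a . b) / (b . b)
a . b = (-5)*5 + 2*4 + 1*4
= -25 + 8 + 4 = -13
b . b = 5^2 + 4^2 + 4^2
= 25 + 16 + 16 = 57
Coefficient = -13/57
In lowest terms: -13/57


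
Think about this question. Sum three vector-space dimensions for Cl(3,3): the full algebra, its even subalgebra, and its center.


n = 3 + 3 = 6
Total dim = 2^6 = 64
Even subalgebra dim = 2^5 = 32
n is even, so center dim = 1
Sum = 64 + 32 + 1 = 97


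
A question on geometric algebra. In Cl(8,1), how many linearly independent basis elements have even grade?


Even subalgebra dimension = 2^(n-1)
n = 8 + 1 = 9
2^(9 - 1) = 2^8 = 256
Verification: sum of C(9,k) for even k = 1 + 36 + 126 + 84 + 9 = 256
Result = 256


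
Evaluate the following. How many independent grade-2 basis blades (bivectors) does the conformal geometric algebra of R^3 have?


The conformal model of R^3 uses Cl(4,1) with m = 3 + 2 = 5 generators.
Number of grade-2 blades = C(m, 2) = C(5, 2)
= 5*4/2 = 10


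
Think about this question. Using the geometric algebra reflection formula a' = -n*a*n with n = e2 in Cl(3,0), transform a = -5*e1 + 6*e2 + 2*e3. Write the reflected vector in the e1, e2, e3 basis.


Reflection formula: a' = -n*a*n, with n = e2 (unit vector, n^2 = 1).
For reflection through hyperplane perp to e2:
The component along e2 flips sign, others stay.
a = (-5, 6, 2)
a' = (-5, -6, 2)
a' = -5*e1 - 6*e2 + 2*e3


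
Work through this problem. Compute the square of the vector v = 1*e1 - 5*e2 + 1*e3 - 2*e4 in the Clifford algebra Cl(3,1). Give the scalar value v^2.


v^2 = sum of c_i^2 * e_i^2
Positive signature terms (e_i^2 = +1): 1^2 + (-5)^2 + 1^2 = 27
Negative signature terms (e_j^2 = -1): (-2)^2 = 4
v^2 = 27 - 4 = 23


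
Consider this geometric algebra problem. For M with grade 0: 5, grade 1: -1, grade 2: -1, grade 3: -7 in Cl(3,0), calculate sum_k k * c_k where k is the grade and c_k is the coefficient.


Grade-weighted sum = sum of grade_k * coefficient_k
0*5 = 0
1*(-1) = -1
2*(-1) = -2
3*(-7) = -21
Total = 0 + (-1) + (-2) + (-21) = -24


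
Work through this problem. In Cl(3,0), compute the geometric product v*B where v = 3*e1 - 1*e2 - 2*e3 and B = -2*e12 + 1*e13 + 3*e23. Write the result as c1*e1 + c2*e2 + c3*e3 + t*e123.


vB has grade-1 (vector) and grade-3 (trivector) parts: vB = (v _| B) + (v ^ B).
Vector part <vB>_1:
  e1: -v2*b12 - v3*b13 = -(-1)*(-2) - (-2)*(1) = 0
  e2: v1*b12 - v3*b23 = (3)*(-2) - (-2)*(3) = 0
  e3: v1*b13 + v2*b23 = (3)*(1) + (-1)*(3) = 0
Trivector part <vB>_3:
  e123: v1*b23 - v2*b13 + v3*b12 = (3)*(3) - (-1)*(1) + (-2)*(-2) = 14
vB = 0*e1 + 0*e2 + 0*e3 + 14*e123


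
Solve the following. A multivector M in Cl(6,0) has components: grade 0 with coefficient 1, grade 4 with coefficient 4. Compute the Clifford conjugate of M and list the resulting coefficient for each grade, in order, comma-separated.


Clifford conjugate sign for grade k: (-1)^(k(k+1)/2)
Grade 0: (-1)^(0*1/2) = (-1)^0 = 1, coeff 1 -> 1
Grade 4: (-1)^(4*5/2) = (-1)^10 = 1, coeff 4 -> 4
Conjugated coefficients: 1, 4


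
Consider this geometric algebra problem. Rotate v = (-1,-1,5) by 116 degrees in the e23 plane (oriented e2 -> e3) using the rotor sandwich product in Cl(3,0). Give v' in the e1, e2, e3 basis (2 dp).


Rotor R = cos(58deg) - sin(58deg)*e23
Rotation angle theta = 2 * 58 = 116 degrees in the e23 plane (e2 -> e3).
The component perpendicular to the plane (e1) is invariant: v'_1 = v1 = -1.00
cos(116deg) = -0.4384, sin(116deg) = 0.8988
v'_2 = v2*cos(theta) - v3*sin(theta) = -1*(-0.4384) - 5*0.8988 = -4.06
v'_3 = v2*sin(theta) + v3*cos(theta) = -1*0.8988 + 5*(-0.4384) = -3.09
v' = -1.00*e1 - 4.06*e2 - 3.09*e3


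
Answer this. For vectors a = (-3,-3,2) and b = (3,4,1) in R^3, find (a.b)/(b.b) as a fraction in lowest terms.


Projection coefficient = (a . b) / (b . b)
a . b = (-3)*3 + (-3)*4 + 2*1
= -9 + (-12) + 2 = -19
b . b = 3^2 + 4^2 + 1^2
= 9 + 16 + 1 = 26
Coefficient = -19/26
In lowest terms: -19/26


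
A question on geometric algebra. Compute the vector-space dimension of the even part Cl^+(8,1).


Even subalgebra dimension = 2^(n-1)
n = 8 + 1 = 9
2^(9 - 1) = 2^8 = 256
Verification: sum of C(9,k) for even k = 1 + 36 + 126 + 84 + 9 = 256
Result = 256


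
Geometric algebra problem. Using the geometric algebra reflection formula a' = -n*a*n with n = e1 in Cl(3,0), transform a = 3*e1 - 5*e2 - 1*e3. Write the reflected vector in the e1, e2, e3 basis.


Reflection formula: a' = -n*a*n, with n = e1 (unit vector, n^2 = 1).
For reflection through hyperplane perp to e1:
The component along e1 flips sign, others stay.
a = (3, -5, -1)
a' = (-3, -5, -1)
a' = -3*e1 - 5*e2 - 1*e3


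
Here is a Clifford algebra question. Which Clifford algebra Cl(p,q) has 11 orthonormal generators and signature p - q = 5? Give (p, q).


We need p + q = 11 and p - q = 5.
Adding: 2p = 11 + 5 = 16, so p = 8.
Then q = 11 - 8 = 3.
(p, q) = (8, 3)


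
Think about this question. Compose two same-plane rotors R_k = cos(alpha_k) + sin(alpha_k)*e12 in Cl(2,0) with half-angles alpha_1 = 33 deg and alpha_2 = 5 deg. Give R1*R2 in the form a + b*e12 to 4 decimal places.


Same-plane rotors commute and their half-angles add:
R1*R2 = cos(a1 + a2) + sin(a1 + a2)*e12.
a1 + a2 = 33 + 5 = 38 deg
cos(38 deg) = 0.7880
sin(38 deg) = 0.6157
R1*R2 = 0.7880 + 0.6157*e12


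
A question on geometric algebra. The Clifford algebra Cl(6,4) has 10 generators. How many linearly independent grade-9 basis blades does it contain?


Number of grade-k basis blades in Cl(p,q) with n = p + q is C(n, k).
n = 6 + 4 = 10
C(10, 9) = 10! / (9! * 1!)
= 3628800 / (362880 * 1)
= 10


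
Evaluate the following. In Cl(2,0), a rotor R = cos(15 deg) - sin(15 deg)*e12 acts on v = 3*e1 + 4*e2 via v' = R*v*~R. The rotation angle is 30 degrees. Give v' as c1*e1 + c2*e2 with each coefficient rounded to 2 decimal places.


Rotor R = cos(15deg) - sin(15deg)*e12
Rotation angle theta = 2 * 15 = 30 degrees
v' = R*v*~R rotates v by theta.
cos(30deg) = 0.8660, sin(30deg) = 0.5000
v'_1 = 3*cos(30deg) - 4*sin(30deg)
= 3*0.8660 - 4*0.5000
= 0.60
v'_2 = 3*sin(30deg) + 4*cos(30deg)
= 3*0.5000 + 4*0.8660
= 4.96
v' = 0.60*e1 + 4.96*e2


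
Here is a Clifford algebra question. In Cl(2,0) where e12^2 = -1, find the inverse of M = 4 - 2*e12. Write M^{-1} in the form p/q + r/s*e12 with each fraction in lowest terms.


M = 4 - 2*e12, where e12^2 = -1.
Since M commutes with its reverse ~M = a - b*e12, M * ~M = a^2 - b^2*e12^2 = a^2 + b^2.
So M^{-1} = ~M / (a^2 + b^2) = (a - b*e12)/(a^2 + b^2).
a^2 + b^2 = 16 + 4 = 20
Scalar part = 4/20 = 1/5
Bivector coeff = 2/20 = 1/10
M^{-1} = 1/5 + 1/10*e12


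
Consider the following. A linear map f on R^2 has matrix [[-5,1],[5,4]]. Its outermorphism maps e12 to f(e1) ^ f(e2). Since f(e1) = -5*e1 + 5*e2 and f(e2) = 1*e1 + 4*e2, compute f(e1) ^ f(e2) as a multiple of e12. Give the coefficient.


The outermorphism of a linear map f sends e1^e2 to f(e1)^f(e2).
f(e1) = -5*e1 + 5*e2
f(e2) = 1*e1 + 4*e2
f(e1) ^ f(e2) = (-5*e1 + 5*e2) ^ (1*e1 + 4*e2)
= (-5)*4*e12 + 5*1*e21
= (-20 - 5)*e12
= -25*e12
Coefficient = -25


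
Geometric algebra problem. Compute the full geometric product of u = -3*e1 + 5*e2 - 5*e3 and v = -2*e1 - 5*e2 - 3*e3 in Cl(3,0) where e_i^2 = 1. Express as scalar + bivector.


In Cl(3,0): e_i^2 = 1, e_ie_j = -e_je_i for i != j.
Scalar part = u . v = (-3)*(-2) + 5*(-5) + (-5)*(-3)
= 6 + (-25) + 15 = -4
e12 coeff = (-3)*(-5) - 5*(-2) = 15 - (-10) = 25
e13 coeff = (-3)*(-3) - (-5)*(-2) = 9 - 10 = -1
e23 coeff = 5*(-3) - (-5)*(-5) = -15 - 25 = -40
uv = -4 + 25*e12 - 1*e13 - 40*e23


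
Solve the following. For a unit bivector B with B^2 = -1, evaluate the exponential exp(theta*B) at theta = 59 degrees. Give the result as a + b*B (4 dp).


For a unit bivector B with B^2 = -1, the exponential series gives
e^(theta*B) = cos(theta) + sin(theta)*B (the GA analogue of Euler's formula).
theta = 59 degrees = 1.029744 rad
cos(59 deg) = 0.5150
sin(59 deg) = 0.8572
exp(theta*B) = 0.5150 + 0.8572*B


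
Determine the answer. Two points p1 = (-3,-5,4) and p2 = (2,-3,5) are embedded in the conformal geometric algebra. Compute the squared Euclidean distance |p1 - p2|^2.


p1 - p2 = (-5, -2, -1)
|p1 - p2|^2 = (-5)^2 + (-2)^2 + (-1)^2
= 25 + 4 + 1
= 30


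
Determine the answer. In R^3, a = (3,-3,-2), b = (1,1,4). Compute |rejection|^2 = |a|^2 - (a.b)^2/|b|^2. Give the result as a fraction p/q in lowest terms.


|a|^2 = 3^2 + (-3)^2 + (-2)^2 = 22
|b|^2 = 1^2 + 1^2 + 4^2 = 18
a . b = 3*1 + (-3)*1 + (-2)*4 = -8
(a.b)^2 = (-8)^2 = 64
|rej|^2 = 22 - 64/18
= (396 - 64)/18
= 332/18
In lowest terms: 166/9


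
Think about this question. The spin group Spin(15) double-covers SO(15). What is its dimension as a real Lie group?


Spin(n) double-covers SO(n); both have Lie algebra so(n) of dimension n(n-1)/2.
n = 15
n(n-1) = 15 * 14 = 210
dim Spin(15) = 210/2 = 105


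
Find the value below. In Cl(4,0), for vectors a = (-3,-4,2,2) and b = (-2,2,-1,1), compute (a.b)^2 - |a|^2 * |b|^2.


a . b = (-3)*(-2) + (-4)*2 + 2*(-1) + 2*1
= 6 + (-8) + (-2) + 2 = -2
|a|^2 = (-3)^2 + (-4)^2 + 2^2 + 2^2 = 33
|b|^2 = (-2)^2 + 2^2 + (-1)^2 + 1^2 = 10
(a.b)^2 = (-2)^2 = 4
|a|^2 * |b|^2 = 33 * 10 = 330
Result = 4 - 330 = -326


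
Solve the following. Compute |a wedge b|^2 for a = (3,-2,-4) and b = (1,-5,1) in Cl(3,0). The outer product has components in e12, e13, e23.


a wedge b = (a1*b2 - a2*b1)*e12 + (a1*b3 - a3*b1)*e13 + (a2*b3 - a3*b2)*e23
e12 coeff: 3*(-5) - (-2)*1 = -15 - (-2) = -13
e13 coeff: 3*1 - (-4)*1 = 3 - (-4) = 7
e23 coeff: (-2)*1 - (-4)*(-5) = -2 - 20 = -22
|a wedge b|^2 = (-13)^2 + 7^2 + (-22)^2
= 169 + 49 + 484
= 702


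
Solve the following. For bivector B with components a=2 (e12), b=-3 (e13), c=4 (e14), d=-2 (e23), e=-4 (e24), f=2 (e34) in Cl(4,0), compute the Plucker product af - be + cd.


Plucker relation: af - be + cd
a*f = 2*2 = 4
b*e = (-3)*(-4) = 12
c*d = 4*(-2) = -8
af - be + cd = 4 - 12 + (-8)
= -16


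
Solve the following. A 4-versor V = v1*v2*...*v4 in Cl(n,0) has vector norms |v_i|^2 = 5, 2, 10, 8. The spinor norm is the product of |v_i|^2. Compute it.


Spinor norm N(V) = |v1|^2 * |v2|^2 * ... * |v4|^2
= 5 * 2 * 10 * 8
Running product: 5, 10, 100, 800
N(V) = 800


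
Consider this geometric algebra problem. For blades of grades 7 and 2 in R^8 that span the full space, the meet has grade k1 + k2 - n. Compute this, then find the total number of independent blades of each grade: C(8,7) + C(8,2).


Meet grade = grade(A) + grade(B) - n
= 7 + 2 - 8 = 1
C(8,7) = 8
C(8,2) = 28
dim_A + dim_B = 8 + 28 = 36


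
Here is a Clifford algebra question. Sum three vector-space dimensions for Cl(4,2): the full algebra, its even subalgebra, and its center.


n = 4 + 2 = 6
Total dim = 2^6 = 64
Even subalgebra dim = 2^5 = 32
n is even, so center dim = 1
Sum = 64 + 32 + 1 = 97


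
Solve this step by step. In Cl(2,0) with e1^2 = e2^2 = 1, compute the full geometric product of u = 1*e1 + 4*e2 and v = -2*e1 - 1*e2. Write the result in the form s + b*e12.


Expand: (1*e1 + 4*e2)(-2*e1 - 1*e2)
= 1*(-2)*e1e1 + 1*(-1)*e1e2 + 4*(-2)*e2e1 + 4*(-1)*e2e2
Using e1^2 = e2^2 = 1, e2e1 = -e1e2:
Scalar part s = 1*(-2) + 4*(-1) = -2 + (-4) = -6
Bivector part b = 1*(-1) - 4*(-2) = -1 - (-8) = 7
uv = -6 + 7*e12


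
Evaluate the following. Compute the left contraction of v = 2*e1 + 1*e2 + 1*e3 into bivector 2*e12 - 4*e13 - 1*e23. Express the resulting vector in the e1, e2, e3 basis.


Left contraction v _| B = <vB>_1 (grade-1 part of the geometric product vB).
Using e1_|e12 = e2, e2_|e12 = -e1, e1_|e13 = e3, e3_|e13 = -e1, e2_|e23 = e3, e3_|e23 = -e2:
e1 coeff: -v2*b12 - v3*b13 = -(1)*(2) - (1)*(-4) = 2
e2 coeff: v1*b12 - v3*b23 = (2)*(2) - (1)*(-1) = 5
e3 coeff: v1*b13 + v2*b23 = (2)*(-4) + (1)*(-1) = -9
v _| B = 2*e1 + 5*e2 - 9*e3


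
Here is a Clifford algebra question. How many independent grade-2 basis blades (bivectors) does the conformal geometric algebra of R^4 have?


The conformal model of R^4 uses Cl(5,1) with m = 4 + 2 = 6 generators.
Number of grade-2 blades = C(m, 2) = C(6, 2)
= 6*5/2 = 15


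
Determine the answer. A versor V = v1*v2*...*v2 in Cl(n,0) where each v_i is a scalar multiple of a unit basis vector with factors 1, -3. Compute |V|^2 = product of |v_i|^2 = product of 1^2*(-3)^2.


Each vector v_i has |v_i|^2 = s_i^2
Squared scales: 1^2 = 1, (-3)^2 = 9
|V|^2 = 1 * 9
= 9


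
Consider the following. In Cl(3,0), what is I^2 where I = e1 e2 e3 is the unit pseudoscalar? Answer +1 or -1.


The pseudoscalar I = e1...e_n (product of all n generators) of Cl(p,q) satisfies I^2 = (-1)^(q + n(n-1)/2).
p = 3, q = 0, n = p + q = 3
n(n-1)/2 = 3 * 2 / 2 = 3
Exponent = q + n(n-1)/2 = 0 + 3 = 3
I^2 = (-1)^3 = -1


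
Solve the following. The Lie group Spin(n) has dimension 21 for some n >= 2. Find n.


dim Spin(n) = dim so(n) = n(n-1)/2.
Solve n(n-1)/2 = 21, i.e. n^2 - n - 42 = 0.
Discriminant = 1 + 8*21 = 169
n = (1 + sqrt(169))/2 = (1 + 13)/2 = 7


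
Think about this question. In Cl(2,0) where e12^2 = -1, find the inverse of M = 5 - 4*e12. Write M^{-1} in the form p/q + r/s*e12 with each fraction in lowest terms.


M = 5 - 4*e12, where e12^2 = -1.
Since M commutes with its reverse ~M = a - b*e12, M * ~M = a^2 - b^2*e12^2 = a^2 + b^2.
So M^{-1} = ~M / (a^2 + b^2) = (a - b*e12)/(a^2 + b^2).
a^2 + b^2 = 25 + 16 = 41
Scalar part = 5/41 = 5/41
Bivector coeff = 4/41 = 4/41
M^{-1} = 5/41 + 4/41*e12


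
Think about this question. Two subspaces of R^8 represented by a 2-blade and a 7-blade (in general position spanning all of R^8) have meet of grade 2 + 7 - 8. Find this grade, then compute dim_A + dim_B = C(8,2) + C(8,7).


Meet grade = grade(A) + grade(B) - n
= 2 + 7 - 8 = 1
C(8,2) = 28
C(8,7) = 8
dim_A + dim_B = 28 + 8 = 36


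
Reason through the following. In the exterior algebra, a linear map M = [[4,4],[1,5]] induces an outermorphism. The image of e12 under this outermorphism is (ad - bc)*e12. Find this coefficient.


The outermorphism of a linear map f sends e1^e2 to f(e1)^f(e2).
f(e1) = 4*e1 + 1*e2
f(e2) = 4*e1 + 5*e2
f(e1) ^ f(e2) = (4*e1 + 1*e2) ^ (4*e1 + 5*e2)
= 4*5*e12 + 1*4*e21
= (20 - 4)*e12
= 16*e12
Coefficient = 16


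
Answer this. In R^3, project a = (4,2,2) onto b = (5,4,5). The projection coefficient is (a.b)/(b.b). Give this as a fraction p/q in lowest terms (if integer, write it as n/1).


Projection coefficient = (a . b) / (b . b)
a . b = 4*5 + 2*4 + 2*5
= 20 + 8 + 10 = 38
b . b = 5^2 + 4^2 + 5^2
= 25 + 16 + 25 = 66
Coefficient = 38/66
In lowest terms: 19/33


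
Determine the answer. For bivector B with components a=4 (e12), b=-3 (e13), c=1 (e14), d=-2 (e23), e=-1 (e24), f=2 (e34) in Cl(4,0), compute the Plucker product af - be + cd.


Plucker relation: af - be + cd
a*f = 4*2 = 8
b*e = (-3)*(-1) = 3
c*d = 1*(-2) = -2
af - be + cd = 8 - 3 + (-2)
= 3


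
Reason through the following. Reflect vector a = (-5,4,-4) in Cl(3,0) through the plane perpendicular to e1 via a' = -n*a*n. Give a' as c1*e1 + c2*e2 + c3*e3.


Reflection formula: a' = -n*a*n, with n = e1 (unit vector, n^2 = 1).
For reflection through hyperplane perp to e1:
The component along e1 flips sign, others stay.
a = (-5, 4, -4)
a' = (5, 4, -4)
a' = 5*e1 + 4*e2 - 4*e3


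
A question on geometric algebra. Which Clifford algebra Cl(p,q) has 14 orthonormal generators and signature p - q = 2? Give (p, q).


We need p + q = 14 and p - q = 2.
Adding: 2p = 14 + 2 = 16, so p = 8.
Then q = 14 - 8 = 6.
(p, q) = (8, 6)


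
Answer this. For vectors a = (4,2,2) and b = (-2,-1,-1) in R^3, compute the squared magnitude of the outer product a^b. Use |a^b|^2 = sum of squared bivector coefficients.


a wedge b = (a1*b2 - a2*b1)*e12 + (a1*b3 - a3*b1)*e13 + (a2*b3 - a3*b2)*e23
e12 coeff: 4*(-1) - 2*(-2) = -4 - (-4) = 0
e13 coeff: 4*(-1) - 2*(-2) = -4 - (-4) = 0
e23 coeff: 2*(-1) - 2*(-1) = -2 - (-2) = 0
|a wedge b|^2 = 0^2 + 0^2 + 0^2
= 0 + 0 + 0
= 0


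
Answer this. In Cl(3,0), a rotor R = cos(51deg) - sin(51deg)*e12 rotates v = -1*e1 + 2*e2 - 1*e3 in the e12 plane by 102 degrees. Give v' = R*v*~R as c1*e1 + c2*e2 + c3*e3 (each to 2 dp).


Rotor R = cos(51deg) - sin(51deg)*e12
Rotation angle theta = 2 * 51 = 102 degrees in the e12 plane (e1 -> e2).
The component perpendicular to the plane (e3) is invariant: v'_3 = v3 = -1.00
cos(102deg) = -0.2079, sin(102deg) = 0.9781
v'_1 = v1*cos(theta) - v2*sin(theta) = -1*(-0.2079) - 2*0.9781 = -1.75
v'_2 = v1*sin(theta) + v2*cos(theta) = -1*0.9781 + 2*(-0.2079) = -1.39
v' = -1.75*e1 - 1.39*e2 - 1.00*e3


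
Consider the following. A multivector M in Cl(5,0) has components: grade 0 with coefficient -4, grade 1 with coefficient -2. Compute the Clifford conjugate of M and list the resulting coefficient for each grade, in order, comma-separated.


Clifford conjugate sign for grade k: (-1)^(k(k+1)/2)
Grade 0: (-1)^(0*1/2) = (-1)^0 = 1, coeff -4 -> -4
Grade 1: (-1)^(1*2/2) = (-1)^1 = -1, coeff -2 -> 2
Conjugated coefficients: -4, 2


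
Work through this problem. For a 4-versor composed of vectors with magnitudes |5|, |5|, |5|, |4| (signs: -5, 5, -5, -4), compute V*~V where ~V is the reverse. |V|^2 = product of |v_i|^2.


Each vector v_i has |v_i|^2 = s_i^2
Squared scales: (-5)^2 = 25, 5^2 = 25, (-5)^2 = 25, (-4)^2 = 16
|V|^2 = 25 * 25 * 25 * 16
= 250000


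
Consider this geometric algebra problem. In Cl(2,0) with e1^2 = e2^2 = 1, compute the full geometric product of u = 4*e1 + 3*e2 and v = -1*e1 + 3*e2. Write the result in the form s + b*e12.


Expand: (4*e1 + 3*e2)(-1*e1 + 3*e2)
= 4*(-1)*e1e1 + 4*3*e1e2 + 3*(-1)*e2e1 + 3*3*e2e2
Using e1^2 = e2^2 = 1, e2e1 = -e1e2:
Scalar part s = 4*(-1) + 3*3 = -4 + 9 = 5
Bivector part b = 4*3 - 3*(-1) = 12 - (-3) = 15
uv = 5 + 15*e12


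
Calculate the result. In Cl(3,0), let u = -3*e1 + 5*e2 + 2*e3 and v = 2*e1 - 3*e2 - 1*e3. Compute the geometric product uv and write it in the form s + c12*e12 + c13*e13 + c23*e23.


In Cl(3,0): e_i^2 = 1, e_ie_j = -e_je_i for i != j.
Scalar part = u . v = (-3)*2 + 5*(-3) + 2*(-1)
= -6 + (-15) + (-2) = -23
e12 coeff = (-3)*(-3) - 5*2 = 9 - 10 = -1
e13 coeff = (-3)*(-1) - 2*2 = 3 - 4 = -1
e23 coeff = 5*(-1) - 2*(-3) = -5 - (-6) = 1
uv = -23 - 1*e12 - 1*e13 + 1*e23


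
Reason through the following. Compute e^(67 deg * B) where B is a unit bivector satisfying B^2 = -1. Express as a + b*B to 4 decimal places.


For a unit bivector B with B^2 = -1, the exponential series gives
e^(theta*B) = cos(theta) + sin(theta)*B (the GA analogue of Euler's formula).
theta = 67 degrees = 1.169371 rad
cos(67 deg) = 0.3907
sin(67 deg) = 0.9205
exp(theta*B) = 0.3907 + 0.9205*B


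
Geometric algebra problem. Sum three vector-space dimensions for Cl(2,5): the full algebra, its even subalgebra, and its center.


n = 2 + 5 = 7
Total dim = 2^7 = 128
Even subalgebra dim = 2^6 = 64
n is odd, so center dim = 2
Sum = 128 + 64 + 2 = 194


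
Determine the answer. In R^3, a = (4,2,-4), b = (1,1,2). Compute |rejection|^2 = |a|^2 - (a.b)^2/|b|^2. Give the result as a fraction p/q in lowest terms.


|a|^2 = 4^2 + 2^2 + (-4)^2 = 36
|b|^2 = 1^2 + 1^2 + 2^2 = 6
a . b = 4*1 + 2*1 + (-4)*2 = -2
(a.b)^2 = (-2)^2 = 4
|rej|^2 = 36 - 4/6
= (216 - 4)/6
= 212/6
In lowest terms: 106/3


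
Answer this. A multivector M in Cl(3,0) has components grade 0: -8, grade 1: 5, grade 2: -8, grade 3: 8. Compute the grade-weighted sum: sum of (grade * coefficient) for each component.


Grade-weighted sum = sum of grade_k * coefficient_k
0*(-8) = 0
1*5 = 5
2*(-8) = -16
3*8 = 24
Total = 0 + 5 + (-16) + 24 = 13


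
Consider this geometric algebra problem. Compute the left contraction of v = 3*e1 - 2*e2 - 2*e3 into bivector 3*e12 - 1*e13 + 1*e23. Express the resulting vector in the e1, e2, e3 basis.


Left contraction v _| B = <vB>_1 (grade-1 part of the geometric product vB).
Using e1_|e12 = e2, e2_|e12 = -e1, e1_|e13 = e3, e3_|e13 = -e1, e2_|e23 = e3, e3_|e23 = -e2:
e1 coeff: -v2*b12 - v3*b13 = -(-2)*(3) - (-2)*(-1) = 4
e2 coeff: v1*b12 - v3*b23 = (3)*(3) - (-2)*(1) = 11
e3 coeff: v1*b13 + v2*b23 = (3)*(-1) + (-2)*(1) = -5
v _| B = 4*e1 + 11*e2 - 5*e3


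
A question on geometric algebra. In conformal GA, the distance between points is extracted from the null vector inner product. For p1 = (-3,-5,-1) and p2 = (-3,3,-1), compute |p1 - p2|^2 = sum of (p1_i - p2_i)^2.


p1 - p2 = (0, -8, 0)
|p1 - p2|^2 = 0^2 + (-8)^2 + 0^2
= 0 + 64 + 0
= 64


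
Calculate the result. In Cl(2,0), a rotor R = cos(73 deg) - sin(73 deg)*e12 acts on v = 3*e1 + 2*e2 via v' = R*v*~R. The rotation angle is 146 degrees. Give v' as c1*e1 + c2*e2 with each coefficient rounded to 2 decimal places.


Rotor R = cos(73deg) - sin(73deg)*e12
Rotation angle theta = 2 * 73 = 146 degrees
v' = R*v*~R rotates v by theta.
cos(146deg) = -0.8290, sin(146deg) = 0.5592
v'_1 = 3*cos(146deg) - 2*sin(146deg)
= 3*(-0.8290) - 2*0.5592
= -3.61
v'_2 = 3*sin(146deg) + 2*cos(146deg)
= 3*0.5592 + 2*(-0.8290)
= 0.02
v' = -3.61*e1 + 0.02*e2


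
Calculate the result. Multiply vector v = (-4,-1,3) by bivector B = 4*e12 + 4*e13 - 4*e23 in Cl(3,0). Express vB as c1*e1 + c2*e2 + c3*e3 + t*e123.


vB has grade-1 (vector) and grade-3 (trivector) parts: vB = (v _| B) + (v ^ B).
Vector part <vB>_1:
  e1: -v2*b12 - v3*b13 = -(-1)*(4) - (3)*(4) = -8
  e2: v1*b12 - v3*b23 = (-4)*(4) - (3)*(-4) = -4
  e3: v1*b13 + v2*b23 = (-4)*(4) + (-1)*(-4) = -12
Trivector part <vB>_3:
  e123: v1*b23 - v2*b13 + v3*b12 = (-4)*(-4) - (-1)*(4) + (3)*(4) = 32
vB = -8*e1 - 4*e2 - 12*e3 + 32*e123


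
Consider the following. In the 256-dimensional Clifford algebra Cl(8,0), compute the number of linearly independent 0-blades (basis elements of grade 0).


Number of grade-k basis blades in Cl(p,q) with n = p + q is C(n, k).
n = 8 + 0 = 8
C(8, 0) = 8! / (0! * 8!)
= 40320 / (1 * 40320)
= 1


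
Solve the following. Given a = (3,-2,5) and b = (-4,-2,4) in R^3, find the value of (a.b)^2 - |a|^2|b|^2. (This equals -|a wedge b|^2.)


a . b = 3*(-4) + (-2)*(-2) + 5*4
= -12 + 4 + 20 = 12
|a|^2 = 3^2 + (-2)^2 + 5^2 = 38
|b|^2 = (-4)^2 + (-2)^2 + 4^2 = 36
(a.b)^2 = 12^2 = 144
|a|^2 * |b|^2 = 38 * 36 = 1368
Result = 144 - 1368 = -1224


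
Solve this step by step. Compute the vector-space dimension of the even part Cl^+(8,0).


Even subalgebra dimension = 2^(n-1)
n = 8 + 0 = 8
2^(8 - 1) = 2^7 = 128
Verification: sum of C(8,k) for even k = 1 + 28 + 70 + 28 + 1 = 128
Result = 128


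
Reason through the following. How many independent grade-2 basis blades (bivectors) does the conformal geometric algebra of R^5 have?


The conformal model of R^5 uses Cl(6,1) with m = 5 + 2 = 7 generators.
Number of grade-2 blades = C(m, 2) = C(7, 2)
= 7*6/2 = 21


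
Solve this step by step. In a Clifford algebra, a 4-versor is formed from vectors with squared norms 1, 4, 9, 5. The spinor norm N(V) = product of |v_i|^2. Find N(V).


Spinor norm N(V) = |v1|^2 * |v2|^2 * ... * |v4|^2
= 1 * 4 * 9 * 5
Running product: 1, 4, 36, 180
N(V) = 180


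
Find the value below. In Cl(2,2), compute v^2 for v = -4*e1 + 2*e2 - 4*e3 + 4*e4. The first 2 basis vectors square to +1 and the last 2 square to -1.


v^2 = sum of c_i^2 * e_i^2
Positive signature terms (e_i^2 = +1): (-4)^2 + 2^2 = 20
Negative signature terms (e_j^2 = -1): (-4)^2 + 4^2 = 32
v^2 = 20 - 32 = -12


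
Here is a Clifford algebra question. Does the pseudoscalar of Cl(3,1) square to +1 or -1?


The pseudoscalar I = e1...e_n (product of all n generators) of Cl(p,q) satisfies I^2 = (-1)^(q + n(n-1)/2).
p = 3, q = 1, n = p + q = 4
n(n-1)/2 = 4 * 3 / 2 = 6
Exponent = q + n(n-1)/2 = 1 + 6 = 7
I^2 = (-1)^7 = -1


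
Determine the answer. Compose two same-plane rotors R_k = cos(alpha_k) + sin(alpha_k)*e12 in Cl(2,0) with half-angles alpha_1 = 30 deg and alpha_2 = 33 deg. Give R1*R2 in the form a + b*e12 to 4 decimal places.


Same-plane rotors commute and their half-angles add:
R1*R2 = cos(a1 + a2) + sin(a1 + a2)*e12.
a1 + a2 = 30 + 33 = 63 deg
cos(63 deg) = 0.4540
sin(63 deg) = 0.8910
R1*R2 = 0.4540 + 0.8910*e12


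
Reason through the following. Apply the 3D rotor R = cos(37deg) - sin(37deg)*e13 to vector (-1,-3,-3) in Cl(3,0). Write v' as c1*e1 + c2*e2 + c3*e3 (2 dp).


Rotor R = cos(37deg) - sin(37deg)*e13
Rotation angle theta = 2 * 37 = 74 degrees in the e13 plane (e1 -> e3).
The component perpendicular to the plane (e2) is invariant: v'_2 = v2 = -3.00
cos(74deg) = 0.2756, sin(74deg) = 0.9613
v'_1 = v1*cos(theta) - v3*sin(theta) = -1*0.2756 - (-3)*0.9613 = 2.61
v'_3 = v1*sin(theta) + v3*cos(theta) = -1*0.9613 + (-3)*0.2756 = -1.79
v' = 2.61*e1 - 3.00*e2 - 1.79*e3


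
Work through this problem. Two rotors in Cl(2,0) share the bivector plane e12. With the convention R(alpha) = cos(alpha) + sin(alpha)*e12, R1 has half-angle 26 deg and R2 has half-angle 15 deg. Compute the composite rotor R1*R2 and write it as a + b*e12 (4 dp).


Same-plane rotors commute and their half-angles add:
R1*R2 = cos(a1 + a2) + sin(a1 + a2)*e12.
a1 + a2 = 26 + 15 = 41 deg
cos(41 deg) = 0.7547
sin(41 deg) = 0.6561
R1*R2 = 0.7547 + 0.6561*e12


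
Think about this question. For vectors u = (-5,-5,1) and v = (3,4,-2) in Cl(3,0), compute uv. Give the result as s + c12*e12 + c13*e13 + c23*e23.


In Cl(3,0): e_i^2 = 1, e_ie_j = -e_je_i for i != j.
Scalar part = u . v = (-5)*3 + (-5)*4 + 1*(-2)
= -15 + (-20) + (-2) = -37
e12 coeff = (-5)*4 - (-5)*3 = -20 - (-15) = -5
e13 coeff = (-5)*(-2) - 1*3 = 10 - 3 = 7
e23 coeff = (-5)*(-2) - 1*4 = 10 - 4 = 6
uv = -37 - 5*e12 + 7*e13 + 6*e23


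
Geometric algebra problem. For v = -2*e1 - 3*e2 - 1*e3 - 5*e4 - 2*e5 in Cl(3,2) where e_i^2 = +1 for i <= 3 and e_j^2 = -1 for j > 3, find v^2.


v^2 = sum of c_i^2 * e_i^2
Positive signature terms (e_i^2 = +1): (-2)^2 + (-3)^2 + (-1)^2 = 14
Negative signature terms (e_j^2 = -1): (-5)^2 + (-2)^2 = 29
v^2 = 14 - 29 = -15


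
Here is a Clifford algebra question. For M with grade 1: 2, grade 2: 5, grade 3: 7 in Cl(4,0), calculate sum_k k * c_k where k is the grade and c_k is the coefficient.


Grade-weighted sum = sum of grade_k * coefficient_k
1*2 = 2
2*5 = 10
3*7 = 21
Total = 2 + 10 + 21 = 33


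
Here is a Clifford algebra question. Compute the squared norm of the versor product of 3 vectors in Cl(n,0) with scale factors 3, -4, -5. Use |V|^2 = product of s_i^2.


Each vector v_i has |v_i|^2 = s_i^2
Squared scales: 3^2 = 9, (-4)^2 = 16, (-5)^2 = 25
|V|^2 = 9 * 16 * 25
= 3600


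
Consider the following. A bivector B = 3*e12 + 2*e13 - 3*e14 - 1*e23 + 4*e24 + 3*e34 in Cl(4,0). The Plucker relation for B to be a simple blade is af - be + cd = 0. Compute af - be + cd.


Plucker relation: af - be + cd
a*f = 3*3 = 9
b*e = 2*4 = 8
c*d = (-3)*(-1) = 3
af - be + cd = 9 - 8 + 3
= 4


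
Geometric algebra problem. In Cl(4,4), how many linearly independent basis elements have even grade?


Even subalgebra dimension = 2^(n-1)
n = 4 + 4 = 8
2^(8 - 1) = 2^7 = 128
Verification: sum of C(8,k) for even k = 1 + 28 + 70 + 28 + 1 = 128
Result = 128


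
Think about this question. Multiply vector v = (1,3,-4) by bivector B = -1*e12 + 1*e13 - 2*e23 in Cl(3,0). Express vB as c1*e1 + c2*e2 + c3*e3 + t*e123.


vB has grade-1 (vector) and grade-3 (trivector) parts: vB = (v _| B) + (v ^ B).
Vector part <vB>_1:
  e1: -v2*b12 - v3*b13 = -(3)*(-1) - (-4)*(1) = 7
  e2: v1*b12 - v3*b23 = (1)*(-1) - (-4)*(-2) = -9
  e3: v1*b13 + v2*b23 = (1)*(1) + (3)*(-2) = -5
Trivector part <vB>_3:
  e123: v1*b23 - v2*b13 + v3*b12 = (1)*(-2) - (3)*(1) + (-4)*(-1) = -1
vB = 7*e1 - 9*e2 - 5*e3 - 1*e123


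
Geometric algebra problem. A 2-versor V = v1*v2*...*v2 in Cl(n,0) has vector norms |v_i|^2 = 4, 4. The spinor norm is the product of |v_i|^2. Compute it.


Spinor norm N(V) = |v1|^2 * |v2|^2 * ... * |v2|^2
= 4 * 4
Running product: 4, 16
N(V) = 16


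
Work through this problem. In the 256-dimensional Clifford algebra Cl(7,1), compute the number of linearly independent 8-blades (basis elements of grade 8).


Number of grade-k basis blades in Cl(p,q) with n = p + q is C(n, k).
n = 7 + 1 = 8
C(8, 8) = 8! / (8! * 0!)
= 40320 / (40320 * 1)
= 1


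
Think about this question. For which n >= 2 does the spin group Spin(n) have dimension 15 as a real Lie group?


dim Spin(n) = dim so(n) = n(n-1)/2.
Solve n(n-1)/2 = 15, i.e. n^2 - n - 30 = 0.
Discriminant = 1 + 8*15 = 121
n = (1 + sqrt(121))/2 = (1 + 11)/2 = 6


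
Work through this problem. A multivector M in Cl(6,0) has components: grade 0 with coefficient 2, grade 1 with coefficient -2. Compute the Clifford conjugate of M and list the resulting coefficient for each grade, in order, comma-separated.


Clifford conjugate sign for grade k: (-1)^(k(k+1)/2)
Grade 0: (-1)^(0*1/2) = (-1)^0 = 1, coeff 2 -> 2
Grade 1: (-1)^(1*2/2) = (-1)^1 = -1, coeff -2 -> 2
Conjugated coefficients: 2, 2


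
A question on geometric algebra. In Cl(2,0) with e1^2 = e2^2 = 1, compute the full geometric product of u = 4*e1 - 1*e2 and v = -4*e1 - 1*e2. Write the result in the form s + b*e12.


Expand: (4*e1 - 1*e2)(-4*e1 - 1*e2)
= 4*(-4)*e1e1 + 4*(-1)*e1e2 + (-1)*(-4)*e2e1 + (-1)*(-1)*e2e2
Using e1^2 = e2^2 = 1, e2e1 = -e1e2:
Scalar part s = 4*(-4) + (-1)*(-1) = -16 + 1 = -15
Bivector part b = 4*(-1) - (-1)*(-4) = -4 - 4 = -8
uv = -15 - 8*e12


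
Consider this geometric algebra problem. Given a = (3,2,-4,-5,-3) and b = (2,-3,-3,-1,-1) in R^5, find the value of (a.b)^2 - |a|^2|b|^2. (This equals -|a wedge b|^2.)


a . b = 3*2 + 2*(-3) + (-4)*(-3) + (-5)*(-1) + (-3)*(-1)
= 6 + (-6) + 12 + 5 + 3 = 20
|a|^2 = 3^2 + 2^2 + (-4)^2 + (-5)^2 + (-3)^2 = 63
|b|^2 = 2^2 + (-3)^2 + (-3)^2 + (-1)^2 + (-1)^2 = 24
(a.b)^2 = 20^2 = 400
|a|^2 * |b|^2 = 63 * 24 = 1512
Result = 400 - 1512 = -1112


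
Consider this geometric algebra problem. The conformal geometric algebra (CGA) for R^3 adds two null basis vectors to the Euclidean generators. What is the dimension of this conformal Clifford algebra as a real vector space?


The conformal model of R^3 uses Cl(4,1): the 3 Euclidean generators plus two extra orthogonal generators e+ (e+^2 = +1) and e- (e-^2 = -1), from which the null vectors e0, einf are built.
Number of generators m = 3 + 2 = 5.
dim Cl(p,q) = 2^m = 2^5 = 32


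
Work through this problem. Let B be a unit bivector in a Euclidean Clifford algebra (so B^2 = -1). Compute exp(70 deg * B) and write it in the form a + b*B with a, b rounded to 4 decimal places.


For a unit bivector B with B^2 = -1, the exponential series gives
e^(theta*B) = cos(theta) + sin(theta)*B (the GA analogue of Euler's formula).
theta = 70 degrees = 1.22173 rad
cos(70 deg) = 0.3420
sin(70 deg) = 0.9397
exp(theta*B) = 0.3420 + 0.9397*B


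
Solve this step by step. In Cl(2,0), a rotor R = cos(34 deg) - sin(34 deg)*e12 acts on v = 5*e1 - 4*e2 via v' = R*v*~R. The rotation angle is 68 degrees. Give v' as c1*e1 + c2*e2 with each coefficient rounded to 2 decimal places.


Rotor R = cos(34deg) - sin(34deg)*e12
Rotation angle theta = 2 * 34 = 68 degrees
v' = R*v*~R rotates v by theta.
cos(68deg) = 0.3746, sin(68deg) = 0.9272
v'_1 = 5*cos(68deg) - (-4)*sin(68deg)
= 5*0.3746 - (-4)*0.9272
= 5.58
v'_2 = 5*sin(68deg) + (-4)*cos(68deg)
= 5*0.9272 + (-4)*0.3746
= 3.14
v' = 5.58*e1 + 3.14*e2


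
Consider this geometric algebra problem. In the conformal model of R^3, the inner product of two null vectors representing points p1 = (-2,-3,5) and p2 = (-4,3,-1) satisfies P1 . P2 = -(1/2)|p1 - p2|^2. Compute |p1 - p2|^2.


p1 - p2 = (2, -6, 6)
|p1 - p2|^2 = 2^2 + (-6)^2 + 6^2
= 4 + 36 + 36
= 76


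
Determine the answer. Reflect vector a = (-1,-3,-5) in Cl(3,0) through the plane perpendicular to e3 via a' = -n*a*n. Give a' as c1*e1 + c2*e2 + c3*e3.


Reflection formula: a' = -n*a*n, with n = e3 (unit vector, n^2 = 1).
For reflection through hyperplane perp to e3:
The component along e3 flips sign, others stay.
a = (-1, -3, -5)
a' = (-1, -3, 5)
a' = -1*e1 - 3*e2 + 5*e3


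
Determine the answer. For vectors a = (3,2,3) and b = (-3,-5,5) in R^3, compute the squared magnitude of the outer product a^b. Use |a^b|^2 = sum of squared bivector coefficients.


a wedge b = (a1*b2 - a2*b1)*e12 + (a1*b3 - a3*b1)*e13 + (a2*b3 - a3*b2)*e23
e12 coeff: 3*(-5) - 2*(-3) = -15 - (-6) = -9
e13 coeff: 3*5 - 3*(-3) = 15 - (-9) = 24
e23 coeff: 2*5 - 3*(-5) = 10 - (-15) = 25
|a wedge b|^2 = (-9)^2 + 24^2 + 25^2
= 81 + 576 + 625
= 1282
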